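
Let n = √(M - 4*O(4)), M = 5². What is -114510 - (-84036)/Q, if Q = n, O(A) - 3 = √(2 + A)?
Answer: -114510 + 84036/√(13 - 4*√6) ≈ -67547.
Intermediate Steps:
O(A) = 3 + √(2 + A)
M = 25
n = √(13 - 4*√6) (n = √(25 - 4*(3 + √(2 + 4))) = √(25 - 4*(3 + √6)) = √(25 + (-12 - 4*√6)) = √(13 - 4*√6) ≈ 1.7894)
Q = √(13 - 4*√6) ≈ 1.7894
-114510 - (-84036)/Q = -114510 - (-84036)/(√(13 - 4*√6)) = -114510 - (-84036)/√(13 - 4*√6) = -114510 + 84036/√(13 - 4*√6)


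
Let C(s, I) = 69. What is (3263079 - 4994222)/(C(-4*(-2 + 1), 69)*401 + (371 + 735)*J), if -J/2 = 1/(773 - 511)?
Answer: -226779733/3623533 ≈ -62.585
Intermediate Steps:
J = -1/131 (J = -2/(773 - 511) = -2/262 = -2*1/262 = -1/131 ≈ -0.0076336)
(3263079 - 4994222)/(C(-4*(-2 + 1), 69)*401 + (371 + 735)*J) = (3263079 - 4994222)/(69*401 + (371 + 735)*(-1/131)) = -1731143/(27669 + 1106*(-1/131)) = -1731143/(27669 - 1106/131) = -1731143/3623533/131 = -1731143*131/3623533 = -226779733/3623533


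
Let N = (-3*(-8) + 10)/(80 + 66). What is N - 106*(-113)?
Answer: 874411/73 ≈ 11978.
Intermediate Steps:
N = 17/73 (N = (24 + 10)/146 = 34*(1/146) = 17/73 ≈ 0.23288)
N - 106*(-113) = 17/73 - 106*(-113) = 17/73 + 11978 = 874411/73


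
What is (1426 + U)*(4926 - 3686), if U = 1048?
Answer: 3067760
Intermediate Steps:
(1426 + U)*(4926 - 3686) = (1426 + 1048)*(4926 - 3686) = 2474*1240 = 3067760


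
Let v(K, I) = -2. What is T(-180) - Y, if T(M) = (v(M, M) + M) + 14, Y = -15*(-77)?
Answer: -1323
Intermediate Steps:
Y = 1155
T(M) = 12 + M (T(M) = (-2 + M) + 14 = 12 + M)
T(-180) - Y = (12 - 180) - 1*1155 = -168 - 1155 = -1323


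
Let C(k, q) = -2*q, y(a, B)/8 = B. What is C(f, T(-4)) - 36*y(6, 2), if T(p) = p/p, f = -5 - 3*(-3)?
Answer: -578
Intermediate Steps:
y(a, B) = 8*B
f = 4 (f = -5 + 9 = 4)
T(p) = 1
C(f, T(-4)) - 36*y(6, 2) = -2*1 - 288*2 = -2 - 36*16 = -2 - 576 = -578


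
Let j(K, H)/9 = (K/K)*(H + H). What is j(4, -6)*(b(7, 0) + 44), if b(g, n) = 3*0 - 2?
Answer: -4536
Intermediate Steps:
b(g, n) = -2 (b(g, n) = 0 - 2 = -2)
j(K, H) = 18*H (j(K, H) = 9*((K/K)*(H + H)) = 9*(1*(2*H)) = 9*(2*H) = 18*H)
j(4, -6)*(b(7, 0) + 44) = (18*(-6))*(-2 + 44) = -108*42 = -4536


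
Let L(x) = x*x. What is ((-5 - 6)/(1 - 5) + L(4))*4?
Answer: 75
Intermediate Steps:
L(x) = x²
((-5 - 6)/(1 - 5) + L(4))*4 = ((-5 - 6)/(1 - 5) + 4²)*4 = (-11/(-4) + 16)*4 = (-11*(-¼) + 16)*4 = (11/4 + 16)*4 = (75/4)*4 = 75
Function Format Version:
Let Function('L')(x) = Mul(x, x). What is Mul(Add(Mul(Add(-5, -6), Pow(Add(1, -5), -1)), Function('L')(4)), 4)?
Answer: 75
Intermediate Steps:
Function('L')(x) = Pow(x, 2)
Mul(Add(Mul(Add(-5, -6), Pow(Add(1, -5), -1)), Function('L')(4)), 4) = Mul(Add(Mul(Add(-5, -6), Pow(Add(1, -5), -1)), Pow(4, 2)), 4) = Mul(Add(Mul(-11, Pow(-4, -1)), 16), 4) = Mul(Add(Mul(-11, Rational(-1, 4)), 16), 4) = Mul(Add(Rational(11, 4), 16), 4) = Mul(Rational(75, 4), 4) = 75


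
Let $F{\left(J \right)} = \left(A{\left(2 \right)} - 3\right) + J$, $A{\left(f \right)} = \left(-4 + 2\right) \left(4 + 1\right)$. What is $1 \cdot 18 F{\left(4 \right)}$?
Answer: $-162$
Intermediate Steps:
$A{\left(f \right)} = -10$ ($A{\left(f \right)} = \left(-2\right) 5 = -10$)
$F{\left(J \right)} = -13 + J$ ($F{\left(J \right)} = \left(-10 - 3\right) + J = -13 + J$)
$1 \cdot 18 F{\left(4 \right)} = 1 \cdot 18 \left(-13 + 4\right) = 18 \left(-9\right) = -162$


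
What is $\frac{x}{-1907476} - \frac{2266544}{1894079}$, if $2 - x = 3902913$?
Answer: $\frac{3069043481025}{3612910234604} \approx 0.84947$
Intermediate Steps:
$x = -3902911$ ($x = 2 - 3902913 = -3902911$)
$\frac{x}{-1907476} - \frac{2266544}{1894079} = - \frac{3902911}{-1907476} - \frac{2266544}{1894079} = \left(-3902911\right) \left(- \frac{1}{1907476}\right) - \frac{2266544}{1894079} = \frac{3902911}{1907476} - \frac{2266544}{1894079} = \frac{3069043481025}{3612910234604}$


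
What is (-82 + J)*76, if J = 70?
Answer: -912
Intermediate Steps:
(-82 + J)*76 = (-82 + 70)*76 = -12*76 = -912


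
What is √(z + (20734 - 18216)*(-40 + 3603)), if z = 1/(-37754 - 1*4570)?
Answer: √4017769043288115/21162 ≈ 2995.3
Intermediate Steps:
z = -1/42324 (z = 1/(-37754 - 4570) = 1/(-42324) = -1/42324 ≈ -2.3627e-5)
√(z + (20734 - 18216)*(-40 + 3603)) = √(-1/42324 + (20734 - 18216)*(-40 + 3603)) = √(-1/42324 + 2518*3563) = √(-1/42324 + 8971634) = √(379715437415/42324) = √4017769043288115/21162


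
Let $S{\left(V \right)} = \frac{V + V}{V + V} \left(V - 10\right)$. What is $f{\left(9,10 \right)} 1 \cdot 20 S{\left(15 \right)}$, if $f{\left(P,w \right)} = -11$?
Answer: $-1100$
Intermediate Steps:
$S{\left(V \right)} = -10 + V$ ($S{\left(V \right)} = \frac{2 V}{2 V} \left(-10 + V\right) = 2 V \frac{1}{2 V} \left(-10 + V\right) = 1 \left(-10 + V\right) = -10 + V$)
$f{\left(9,10 \right)} 1 \cdot 20 S{\left(15 \right)} = - 11 \cdot 1 \cdot 20 \left(-10 + 15\right) = \left(-11\right) 20 \cdot 5 = \left(-220\right) 5 = -1100$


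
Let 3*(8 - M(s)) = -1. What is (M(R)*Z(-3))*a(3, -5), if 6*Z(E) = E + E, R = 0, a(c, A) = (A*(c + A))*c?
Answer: -250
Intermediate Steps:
a(c, A) = A*c*(A + c) (a(c, A) = (A*(A + c))*c = A*c*(A + c))
M(s) = 25/3 (M(s) = 8 - ⅓*(-1) = 8 + ⅓ = 25/3)
Z(E) = E/3 (Z(E) = (E + E)/6 = (2*E)/6 = E/3)
(M(R)*Z(-3))*a(3, -5) = (25*((⅓)*(-3))/3)*(-5*3*(-5 + 3)) = ((25/3)*(-1))*(-5*3*(-2)) = -25/3*30 = -250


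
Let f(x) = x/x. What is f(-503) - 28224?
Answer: -28223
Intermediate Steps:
f(x) = 1
f(-503) - 28224 = 1 - 28224 = -28223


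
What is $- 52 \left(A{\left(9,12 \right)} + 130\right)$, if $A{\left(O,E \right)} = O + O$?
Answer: $-7696$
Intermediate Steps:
$A{\left(O,E \right)} = 2 O$
$- 52 \left(A{\left(9,12 \right)} + 130\right) = - 52 \left(2 \cdot 9 + 130\right) = - 52 \left(18 + 130\right) = \left(-52\right) 148 = -7696$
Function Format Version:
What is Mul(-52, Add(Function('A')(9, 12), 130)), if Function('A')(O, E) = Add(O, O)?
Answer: -7696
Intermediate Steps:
Function('A')(O, E) = Mul(2, O)
Mul(-52, Add(Function('A')(9, 12), 130)) = Mul(-52, Add(Mul(2, 9), 130)) = Mul(-52, Add(18, 130)) = Mul(-52, 148) = -7696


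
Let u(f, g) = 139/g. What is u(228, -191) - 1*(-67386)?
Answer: 12870587/191 ≈ 67385.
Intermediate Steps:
u(228, -191) - 1*(-67386) = 139/(-191) - 1*(-67386) = 139*(-1/191) + 67386 = -139/191 + 67386 = 12870587/191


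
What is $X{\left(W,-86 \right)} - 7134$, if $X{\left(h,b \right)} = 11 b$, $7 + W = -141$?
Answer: $-8080$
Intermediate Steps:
$W = -148$ ($W = -7 - 141 = -148$)
$X{\left(W,-86 \right)} - 7134 = 11 \left(-86\right) - 7134 = -946 - 7134 = -8080$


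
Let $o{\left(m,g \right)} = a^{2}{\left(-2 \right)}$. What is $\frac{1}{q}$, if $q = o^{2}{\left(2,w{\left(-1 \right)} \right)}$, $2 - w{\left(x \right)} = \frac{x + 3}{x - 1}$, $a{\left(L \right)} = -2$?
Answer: $\frac{1}{16} \approx 0.0625$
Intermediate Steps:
$w{\left(x \right)} = 2 - \frac{3 + x}{-1 + x}$ ($w{\left(x \right)} = 2 - \frac{x + 3}{x - 1} = 2 - \frac{3 + x}{-1 + x}$)
$o{\left(m,g \right)} = 4$ ($o{\left(m,g \right)} = \left(-2\right)^{2} = 4$)
$q = 16$ ($q = 4^{2} = 16$)
$\frac{1}{q} = \frac{1}{16}$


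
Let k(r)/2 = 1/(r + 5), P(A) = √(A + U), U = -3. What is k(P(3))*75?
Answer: 30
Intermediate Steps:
P(A) = √(-3 + A) (P(A) = √(A - 3) = √(-3 + A))
k(r) = 2/(5 + r) (k(r) = 2/(r + 5) = 2/(5 + r))
k(P(3))*75 = (2/(5 + √(-3 + 3)))*75 = (2/(5 + √0))*75 = (2/(5 + 0))*75 = (2/5)*75 = (2*(⅕))*75 = (⅖)*75 = 30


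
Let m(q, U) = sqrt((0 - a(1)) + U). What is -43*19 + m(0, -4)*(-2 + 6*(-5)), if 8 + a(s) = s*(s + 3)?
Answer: -817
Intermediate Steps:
a(s) = -8 + s*(3 + s) (a(s) = -8 + s*(s + 3) = -8 + s*(3 + s))
m(q, U) = sqrt(4 + U) (m(q, U) = sqrt((0 - (-8 + 1**2 + 3*1)) + U) = sqrt((0 - (-8 + 1 + 3)) + U) = sqrt((0 - 1*(-4)) + U) = sqrt((0 + 4) + U) = sqrt(4 + U))
-43*19 + m(0, -4)*(-2 + 6*(-5)) = -43*19 + sqrt(4 - 4)*(-2 + 6*(-5)) = -817 + sqrt(0)*(-2 - 30) = -817 + 0*(-32) = -817 + 0 = -817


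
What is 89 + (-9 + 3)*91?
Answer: -457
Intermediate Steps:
89 + (-9 + 3)*91 = 89 - 6*91 = 89 - 546 = -457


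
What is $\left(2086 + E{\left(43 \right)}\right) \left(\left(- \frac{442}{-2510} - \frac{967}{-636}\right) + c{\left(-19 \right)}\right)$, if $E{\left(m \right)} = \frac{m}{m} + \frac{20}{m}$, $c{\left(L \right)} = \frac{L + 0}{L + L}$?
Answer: $\frac{157371767791}{34321740} \approx 4585.2$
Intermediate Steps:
$c{\left(L \right)} = \frac{1}{2}$ ($c{\left(L \right)} = \frac{L}{2 L} = L \frac{1}{2 L} = \frac{1}{2}$)
$E{\left(m \right)} = 1 + \frac{20}{m}$
$\left(2086 + E{\left(43 \right)}\right) \left(\left(- \frac{442}{-2510} - \frac{967}{-636}\right) + c{\left(-19 \right)}\right) = \left(2086 + \frac{20 + 43}{43}\right) \left(\left(- \frac{442}{-2510} - \frac{967}{-636}\right) + \frac{1}{2}\right) = \left(2086 + \frac{1}{43} \cdot 63\right) \left(\left(\left(-442\right) \left(- \frac{1}{2510}\right) - - \frac{967}{636}\right) + \frac{1}{2}\right) = \left(2086 + \frac{63}{43}\right) \left(\left(\frac{221}{1255} + \frac{967}{636}\right) + \frac{1}{2}\right) = \frac{89761 \left(\frac{1354141}{798180} + \frac{1}{2}\right)}{43} = \frac{89761}{43} \cdot \frac{1753231}{798180} = \frac{157371767791}{34321740}$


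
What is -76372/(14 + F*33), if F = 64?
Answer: -38186/1063 ≈ -35.923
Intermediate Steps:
-76372/(14 + F*33) = -76372/(14 + 64*33) = -76372/(14 + 2112) = -76372/2126 = -76372*1/2126 = -38186/1063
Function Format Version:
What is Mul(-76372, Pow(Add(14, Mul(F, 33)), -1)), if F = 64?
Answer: Rational(-38186, 1063) ≈ -35.923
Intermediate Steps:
Mul(-76372, Pow(Add(14, Mul(F, 33)), -1)) = Mul(-76372, Pow(Add(14, Mul(64, 33)), -1)) = Mul(-76372, Pow(Add(14, 2112), -1)) = Mul(-76372, Pow(2126, -1)) = Mul(-76372, Rational(1, 2126)) = Rational(-38186, 1063)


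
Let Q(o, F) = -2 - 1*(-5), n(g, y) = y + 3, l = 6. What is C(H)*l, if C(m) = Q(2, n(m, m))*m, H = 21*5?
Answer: 1890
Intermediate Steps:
n(g, y) = 3 + y
Q(o, F) = 3 (Q(o, F) = -2 + 5 = 3)
H = 105
C(m) = 3*m
C(H)*l = (3*105)*6 = 315*6 = 1890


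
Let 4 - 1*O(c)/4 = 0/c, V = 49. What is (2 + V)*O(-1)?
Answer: 816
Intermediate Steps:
O(c) = 16 (O(c) = 16 - 0/c = 16 - 4*0 = 16 + 0 = 16)
(2 + V)*O(-1) = (2 + 49)*16 = 51*16 = 816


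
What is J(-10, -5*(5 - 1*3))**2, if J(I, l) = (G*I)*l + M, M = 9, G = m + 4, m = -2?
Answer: 43681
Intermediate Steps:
G = 2 (G = -2 + 4 = 2)
J(I, l) = 9 + 2*I*l (J(I, l) = (2*I)*l + 9 = 2*I*l + 9 = 9 + 2*I*l)
J(-10, -5*(5 - 1*3))**2 = (9 + 2*(-10)*(-5*(5 - 1*3)))**2 = (9 + 2*(-10)*(-5*(5 - 3)))**2 = (9 + 2*(-10)*(-5*2))**2 = (9 + 2*(-10)*(-10))**2 = (9 + 200)**2 = 209**2 = 43681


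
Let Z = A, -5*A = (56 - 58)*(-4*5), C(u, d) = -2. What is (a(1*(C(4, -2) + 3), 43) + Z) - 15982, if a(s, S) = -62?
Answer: -16052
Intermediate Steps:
A = -8 (A = -(56 - 58)*(-4*5)/5 = -(-2)*(-20)/5 = -1/5*40 = -8)
Z = -8
(a(1*(C(4, -2) + 3), 43) + Z) - 15982 = (-62 - 8) - 15982 = -70 - 15982 = -16052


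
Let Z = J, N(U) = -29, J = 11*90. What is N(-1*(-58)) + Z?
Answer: 961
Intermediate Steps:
J = 990
Z = 990
N(-1*(-58)) + Z = -29 + 990 = 961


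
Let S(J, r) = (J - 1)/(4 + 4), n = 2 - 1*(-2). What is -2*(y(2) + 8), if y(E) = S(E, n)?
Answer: -65/4 ≈ -16.250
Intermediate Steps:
n = 4 (n = 2 + 2 = 4)
S(J, r) = -⅛ + J/8 (S(J, r) = (-1 + J)/8 = (-1 + J)*(⅛) = -⅛ + J/8)
y(E) = -⅛ + E/8
-2*(y(2) + 8) = -2*((-⅛ + (⅛)*2) + 8) = -2*((-⅛ + ¼) + 8) = -2*(⅛ + 8) = -2*65/8 = -65/4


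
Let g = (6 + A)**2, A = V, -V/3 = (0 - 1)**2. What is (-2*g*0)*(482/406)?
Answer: 0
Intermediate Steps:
V = -3 (V = -3*(0 - 1)**2 = -3*(-1)**2 = -3*1 = -3)
A = -3
g = 9 (g = (6 - 3)**2 = 3**2 = 9)
(-2*g*0)*(482/406) = (-2*9*0)*(482/406) = (-1*18*0)*(482*(1/406)) = -18*0*(241/203) = 0*(241/203) = 0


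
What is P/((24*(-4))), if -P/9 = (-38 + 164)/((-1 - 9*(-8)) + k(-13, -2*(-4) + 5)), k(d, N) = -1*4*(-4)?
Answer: 63/464 ≈ 0.13578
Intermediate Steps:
k(d, N) = 16 (k(d, N) = -4*(-4) = 16)
P = -378/29 (P = -9*(-38 + 164)/((-1 - 9*(-8)) + 16) = -1134/((-1 + 72) + 16) = -1134/(71 + 16) = -1134/87 = -9*42/29 = -378/29 ≈ -13.034)
P/((24*(-4))) = -378/(29*(24*(-4))) = -378/29/(-96) = -378/29*(-1/96) = 63/464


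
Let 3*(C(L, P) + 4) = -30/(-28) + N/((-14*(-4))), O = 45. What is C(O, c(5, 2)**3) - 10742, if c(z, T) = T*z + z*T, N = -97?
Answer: -1805365/168 ≈ -10746.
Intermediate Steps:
c(z, T) = 2*T*z (c(z, T) = T*z + T*z = 2*T*z)
C(L, P) = -709/168 (C(L, P) = -4 + (-30/(-28) - 97/((-14*(-4))))/3 = -4 + (-30*(-1/28) - 97/56)/3 = -4 + (15/14 - 97*1/56)/3 = -4 + (15/14 - 97/56)/3 = -4 + (1/3)*(-37/56) = -4 - 37/168 = -709/168)
C(O, c(5, 2)**3) - 10742 = -709/168 - 10742 = -1805365/168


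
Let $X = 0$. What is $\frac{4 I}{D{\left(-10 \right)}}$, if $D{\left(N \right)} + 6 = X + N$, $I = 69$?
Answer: $- \frac{69}{4} \approx -17.25$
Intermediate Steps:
$D{\left(N \right)} = -6 + N$ ($D{\left(N \right)} = -6 + \left(0 + N\right) = -6 + N$)
$\frac{4 I}{D{\left(-10 \right)}} = \frac{4 \cdot 69}{-6 - 10} = \frac{276}{-16} = 276 \left(- \frac{1}{16}\right) = - \frac{69}{4}$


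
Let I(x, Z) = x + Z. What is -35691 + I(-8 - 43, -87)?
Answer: -35829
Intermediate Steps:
I(x, Z) = Z + x
-35691 + I(-8 - 43, -87) = -35691 + (-87 + (-8 - 43)) = -35691 + (-87 - 51) = -35691 - 138 = -35829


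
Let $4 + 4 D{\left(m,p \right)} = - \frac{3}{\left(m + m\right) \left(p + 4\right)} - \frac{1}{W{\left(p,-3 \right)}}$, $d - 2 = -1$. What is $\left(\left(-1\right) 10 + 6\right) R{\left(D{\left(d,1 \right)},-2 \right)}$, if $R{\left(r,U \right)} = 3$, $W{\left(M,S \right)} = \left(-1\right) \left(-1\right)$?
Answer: $-12$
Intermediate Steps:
$W{\left(M,S \right)} = 1$
$d = 1$ ($d = 2 - 1 = 1$)
$D{\left(m,p \right)} = - \frac{5}{4} - \frac{3}{8 m \left(4 + p\right)}$ ($D{\left(m,p \right)} = -1 + \frac{- \frac{3}{\left(m + m\right) \left(p + 4\right)} - 1^{-1}}{4} = -1 + \frac{- \frac{3}{2 m \left(4 + p\right)} - 1}{4} = -1 + \frac{-1 - \frac{3}{2 m \left(4 + p\right)}}{4} = -1 - \left(\frac{1}{4} + \frac{3}{8 m \left(4 + p\right)}\right) = - \frac{5}{4} - \frac{3}{8 m \left(4 + p\right)}$)
$\left(\left(-1\right) 10 + 6\right) R{\left(D{\left(d,1 \right)},-2 \right)} = \left(\left(-1\right) 10 + 6\right) 3 = \left(-10 + 6\right) 3 = \left(-4\right) 3 = -12$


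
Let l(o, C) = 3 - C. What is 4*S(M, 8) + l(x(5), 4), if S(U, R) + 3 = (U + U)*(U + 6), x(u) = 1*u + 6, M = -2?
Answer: -77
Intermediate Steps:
x(u) = 6 + u (x(u) = u + 6 = 6 + u)
S(U, R) = -3 + 2*U*(6 + U) (S(U, R) = -3 + (U + U)*(U + 6) = -3 + (2*U)*(6 + U) = -3 + 2*U*(6 + U))
4*S(M, 8) + l(x(5), 4) = 4*(-3 + 2*(-2)**2 + 12*(-2)) + (3 - 1*4) = 4*(-3 + 2*4 - 24) + (3 - 4) = 4*(-3 + 8 - 24) - 1 = 4*(-19) - 1 = -76 - 1 = -77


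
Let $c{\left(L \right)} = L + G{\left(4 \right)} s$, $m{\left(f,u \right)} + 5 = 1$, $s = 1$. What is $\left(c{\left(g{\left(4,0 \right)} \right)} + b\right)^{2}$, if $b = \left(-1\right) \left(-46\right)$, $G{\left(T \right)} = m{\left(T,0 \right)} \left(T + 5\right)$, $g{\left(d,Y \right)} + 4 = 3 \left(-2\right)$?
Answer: $0$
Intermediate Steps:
$m{\left(f,u \right)} = -4$ ($m{\left(f,u \right)} = -5 + 1 = -4$)
$g{\left(d,Y \right)} = -10$ ($g{\left(d,Y \right)} = -4 + 3 \left(-2\right) = -4 - 6 = -10$)
$G{\left(T \right)} = -20 - 4 T$ ($G{\left(T \right)} = - 4 \left(T + 5\right) = - 4 \left(5 + T\right) = -20 - 4 T$)
$b = 46$
$c{\left(L \right)} = -36 + L$ ($c{\left(L \right)} = L + \left(-20 - 16\right) 1 = L - 36 = -36 + L$)
$\left(c{\left(g{\left(4,0 \right)} \right)} + b\right)^{2} = \left(\left(-36 - 10\right) + 46\right)^{2} = \left(-46 + 46\right)^{2} = 0^{2} = 0$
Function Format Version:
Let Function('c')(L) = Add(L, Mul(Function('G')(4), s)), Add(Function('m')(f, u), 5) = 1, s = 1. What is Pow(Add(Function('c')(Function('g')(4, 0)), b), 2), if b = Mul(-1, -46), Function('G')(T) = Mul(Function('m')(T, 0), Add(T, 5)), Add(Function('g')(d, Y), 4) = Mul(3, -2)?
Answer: 0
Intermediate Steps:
Function('m')(f, u) = -4 (Function('m')(f, u) = Add(-5, 1) = -4)
Function('g')(d, Y) = -10 (Function('g')(d, Y) = Add(-4, Mul(3, -2)) = Add(-4, -6) = -10)
Function('G')(T) = Add(-20, Mul(-4, T)) (Function('G')(T) = Mul(-4, Add(T, 5)) = Mul(-4, Add(5, T)) = Add(-20, Mul(-4, T)))
b = 46
Function('c')(L) = Add(-36, L) (Function('c')(L) = Add(L, Mul(Add(-20, Mul(-4, 4)), 1)) = Add(L, Mul(Add(-20, -16), 1)) = Add(L, Mul(-36, 1)) = Add(L, -36) = Add(-36, L))
Pow(Add(Function('c')(Function('g')(4, 0)), b), 2) = Pow(Add(Add(-36, -10), 46), 2) = Pow(Add(-46, 46), 2) = Pow(0, 2) = 0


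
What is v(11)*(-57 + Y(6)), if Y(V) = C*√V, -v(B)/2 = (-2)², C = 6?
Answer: 456 - 48*√6 ≈ 338.42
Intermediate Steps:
v(B) = -8 (v(B) = -2*(-2)² = -2*4 = -8)
Y(V) = 6*√V
v(11)*(-57 + Y(6)) = -8*(-57 + 6*√6) = 456 - 48*√6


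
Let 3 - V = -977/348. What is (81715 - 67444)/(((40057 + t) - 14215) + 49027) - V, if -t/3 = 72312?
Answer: -292083715/49439316 ≈ -5.9079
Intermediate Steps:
t = -216936 (t = -3*72312 = -216936)
V = 2021/348 (V = 3 - (-977)/348 = 3 - 1*(-977/348) = 3 + 977/348 = 2021/348 ≈ 5.8075)
(81715 - 67444)/(((40057 + t) - 14215) + 49027) - V = (81715 - 67444)/(((40057 - 216936) - 14215) + 49027) - 1*2021/348 = 14271/((-176879 - 14215) + 49027) - 2021/348 = 14271/(-191094 + 49027) - 2021/348 = 14271/(-142067) - 2021/348 = 14271*(-1/142067) - 2021/348 = -14271/142067 - 2021/348 = -292083715/49439316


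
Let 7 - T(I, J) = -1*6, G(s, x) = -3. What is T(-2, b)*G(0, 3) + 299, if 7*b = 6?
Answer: 260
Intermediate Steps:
b = 6/7 (b = (⅐)*6 = 6/7 ≈ 0.85714)
T(I, J) = 13 (T(I, J) = 7 - (-1)*6 = 7 - 1*(-6) = 7 + 6 = 13)
T(-2, b)*G(0, 3) + 299 = 13*(-3) + 299 = -39 + 299 = 260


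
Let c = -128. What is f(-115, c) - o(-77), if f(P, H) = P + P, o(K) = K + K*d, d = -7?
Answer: -692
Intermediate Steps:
o(K) = -6*K (o(K) = K + K*(-7) = K - 7*K = -6*K)
f(P, H) = 2*P
f(-115, c) - o(-77) = 2*(-115) - (-6)*(-77) = -230 - 1*462 = -230 - 462 = -692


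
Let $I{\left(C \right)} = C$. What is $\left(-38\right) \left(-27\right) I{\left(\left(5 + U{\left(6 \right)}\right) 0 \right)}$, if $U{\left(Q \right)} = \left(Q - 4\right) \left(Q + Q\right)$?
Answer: $0$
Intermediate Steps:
$U{\left(Q \right)} = 2 Q \left(-4 + Q\right)$ ($U{\left(Q \right)} = \left(-4 + Q\right) 2 Q = 2 Q \left(-4 + Q\right)$)
$\left(-38\right) \left(-27\right) I{\left(\left(5 + U{\left(6 \right)}\right) 0 \right)} = \left(-38\right) \left(-27\right) \left(5 + 2 \cdot 6 \left(-4 + 6\right)\right) 0 = 1026 \left(5 + 2 \cdot 6 \cdot 2\right) 0 = 1026 \left(5 + 24\right) 0 = 1026 \cdot 29 \cdot 0 = 1026 \cdot 0 = 0$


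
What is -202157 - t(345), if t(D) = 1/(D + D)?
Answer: -139488331/690 ≈ -2.0216e+5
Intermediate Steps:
t(D) = 1/(2*D)
-202157 - t(345) = -202157 - 1/(2*345) = -202157 - 1*1/690 = -202157 - 1/690 = -139488331/690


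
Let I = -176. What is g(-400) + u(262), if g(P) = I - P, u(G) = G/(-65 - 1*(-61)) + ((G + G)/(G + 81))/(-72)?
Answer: 489224/3087 ≈ 158.48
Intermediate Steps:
u(G) = -G/4 - G/(36*(81 + G)) (u(G) = G/(-65 + 61) + ((2*G)/(81 + G))*(-1/72) = G/(-4) + (2*G/(81 + G))*(-1/72) = G*(-¼) - G/(36*(81 + G)) = -G/4 - G/(36*(81 + G)))
g(P) = -176 - P
g(-400) + u(262) = (-176 - 1*(-400)) - 1*262*(730 + 9*262)/(2916 + 36*262) = (-176 + 400) - 1*262*(730 + 2358)/(2916 + 9432) = 224 - 1*262*3088/12348 = 224 - 1*262*1/12348*3088 = 224 - 202264/3087 = 489224/3087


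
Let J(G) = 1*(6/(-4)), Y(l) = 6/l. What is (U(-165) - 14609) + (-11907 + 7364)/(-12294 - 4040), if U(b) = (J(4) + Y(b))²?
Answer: -1443410863463/98820700 ≈ -14606.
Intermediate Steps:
J(G) = -3/2 (J(G) = 1*(6*(-¼)) = 1*(-3/2) = -3/2)
U(b) = (-3/2 + 6/b)²
(U(-165) - 14609) + (-11907 + 7364)/(-12294 - 4040) = ((9/4)*(-4 - 165)²/(-165)² - 14609) + (-11907 + 7364)/(-12294 - 4040) = ((9/4)*(1/27225)*(-169)² - 14609) - 4543/(-16334) = ((9/4)*(1/27225)*28561 - 14609) - 4543*(-1/16334) = (28561/12100 - 14609) + 4543/16334 = -176740339/12100 + 4543/16334 = -1443410863463/98820700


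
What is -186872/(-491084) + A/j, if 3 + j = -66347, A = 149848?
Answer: -7648624754/4072927925 ≈ -1.8779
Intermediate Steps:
j = -66350 (j = -3 - 66347 = -66350)
-186872/(-491084) + A/j = -186872/(-491084) + 149848/(-66350) = -186872*(-1/491084) + 149848*(-1/66350) = 46718/122771 - 74924/33175 = -7648624754/4072927925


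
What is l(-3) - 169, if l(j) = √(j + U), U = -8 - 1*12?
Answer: -169 + I*√23 ≈ -169.0 + 4.7958*I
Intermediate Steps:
U = -20 (U = -8 - 12 = -20)
l(j) = √(-20 + j) (l(j) = √(j - 20) = √(-20 + j))
l(-3) - 169 = √(-20 - 3) - 169 = √(-23) - 169 = I*√23 - 169 = -169 + I*√23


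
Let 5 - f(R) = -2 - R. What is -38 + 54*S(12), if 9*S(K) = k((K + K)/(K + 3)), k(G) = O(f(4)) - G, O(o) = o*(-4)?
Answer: -1558/5 ≈ -311.60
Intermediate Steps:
f(R) = 7 + R (f(R) = 5 - (-2 - R) = 5 + (2 + R) = 7 + R)
O(o) = -4*o
k(G) = -44 - G (k(G) = -4*(7 + 4) - G = -4*11 - G = -44 - G)
S(K) = -44/9 - 2*K/(9*(3 + K)) (S(K) = (-44 - (K + K)/(K + 3))/9 = (-44 - 2*K/(3 + K))/9 = -44/9 - 2*K/(9*(3 + K)))
-38 + 54*S(12) = -38 + 54*(2*(-66 - 23*12)/(9*(3 + 12))) = -38 + 54*((2/9)*(-66 - 276)/15) = -38 + 54*((2/9)*(1/15)*(-342)) = -38 + 54*(-76/15) = -38 - 1368/5 = -1558/5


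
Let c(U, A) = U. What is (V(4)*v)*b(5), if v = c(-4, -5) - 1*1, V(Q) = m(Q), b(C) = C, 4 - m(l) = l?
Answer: 0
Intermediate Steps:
m(l) = 4 - l
V(Q) = 4 - Q
v = -5 (v = -4 - 1*1 = -4 - 1 = -5)
(V(4)*v)*b(5) = ((4 - 1*4)*(-5))*5 = ((4 - 4)*(-5))*5 = (0*(-5))*5 = 0*5 = 0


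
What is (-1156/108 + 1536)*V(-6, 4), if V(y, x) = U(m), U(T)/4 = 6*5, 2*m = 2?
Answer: 1647320/9 ≈ 1.8304e+5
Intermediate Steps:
m = 1 (m = (½)*2 = 1)
U(T) = 120 (U(T) = 4*(6*5) = 4*30 = 120)
V(y, x) = 120
(-1156/108 + 1536)*V(-6, 4) = (-1156/108 + 1536)*120 = (-1156*1/108 + 1536)*120 = (-289/27 + 1536)*120 = (41183/27)*120 = 1647320/9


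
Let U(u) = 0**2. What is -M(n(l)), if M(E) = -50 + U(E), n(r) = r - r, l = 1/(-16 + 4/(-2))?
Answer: 50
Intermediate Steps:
l = -1/18 (l = 1/(-16 + 4*(-1/2)) = 1/(-16 - 2) = 1/(-18) = -1/18 ≈ -0.055556)
U(u) = 0
n(r) = 0
M(E) = -50 (M(E) = -50 + 0 = -50)
-M(n(l)) = -1*(-50) = 50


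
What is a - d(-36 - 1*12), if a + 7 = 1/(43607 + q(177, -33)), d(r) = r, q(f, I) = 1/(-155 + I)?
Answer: 336122903/8198115 ≈ 41.000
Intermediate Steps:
a = -57386617/8198115 (a = -7 + 1/(43607 + 1/(-155 - 33)) = -7 + 1/(43607 + 1/(-188)) = -7 + 1/(43607 - 1/188) = -7 + 1/(8198115/188) = -7 + 188/8198115 = -57386617/8198115 ≈ -7.0000)
a - d(-36 - 1*12) = -57386617/8198115 - (-36 - 1*12) = -57386617/8198115 - (-36 - 12) = -57386617/8198115 - 1*(-48) = -57386617/8198115 + 48 = 336122903/8198115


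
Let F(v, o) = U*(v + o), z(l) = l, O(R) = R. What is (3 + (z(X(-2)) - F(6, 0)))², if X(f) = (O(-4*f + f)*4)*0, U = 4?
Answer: 441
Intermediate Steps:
X(f) = 0 (X(f) = ((-4*f + f)*4)*0 = (-3*f*4)*0 = -12*f*0 = 0)
F(v, o) = 4*o + 4*v (F(v, o) = 4*(v + o) = 4*(o + v) = 4*o + 4*v)
(3 + (z(X(-2)) - F(6, 0)))² = (3 + (0 - (4*0 + 4*6)))² = (3 + (0 - (0 + 24)))² = (3 + (0 - 1*24))² = (3 + (0 - 24))² = (3 - 24)² = (-21)² = 441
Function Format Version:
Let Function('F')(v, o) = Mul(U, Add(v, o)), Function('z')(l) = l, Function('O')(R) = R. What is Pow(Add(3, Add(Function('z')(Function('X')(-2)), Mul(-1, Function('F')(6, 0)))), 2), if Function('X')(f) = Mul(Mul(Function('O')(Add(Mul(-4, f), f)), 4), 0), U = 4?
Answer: 441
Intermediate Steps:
Function('X')(f) = 0 (Function('X')(f) = Mul(Mul(Add(Mul(-4, f), f), 4), 0) = Mul(Mul(Mul(-3, f), 4), 0) = Mul(Mul(-12, f), 0) = 0)
Function('F')(v, o) = Add(Mul(4, o), Mul(4, v)) (Function('F')(v, o) = Mul(4, Add(v, o)) = Mul(4, Add(o, v)) = Add(Mul(4, o), Mul(4, v)))
Pow(Add(3, Add(Function('z')(Function('X')(-2)), Mul(-1, Function('F')(6, 0)))), 2) = Pow(Add(3, Add(0, Mul(-1, Add(Mul(4, 0), Mul(4, 6))))), 2) = Pow(Add(3, Add(0, Mul(-1, Add(0, 24)))), 2) = Pow(Add(3, Add(0, Mul(-1, 24))), 2) = Pow(Add(3, Add(0, -24)), 2) = Pow(Add(3, -24), 2) = Pow(-21, 2) = 441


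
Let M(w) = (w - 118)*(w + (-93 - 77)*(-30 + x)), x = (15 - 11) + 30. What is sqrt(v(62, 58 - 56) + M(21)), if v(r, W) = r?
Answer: sqrt(63985) ≈ 252.95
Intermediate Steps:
x = 34 (x = 4 + 30 = 34)
M(w) = (-680 + w)*(-118 + w) (M(w) = (w - 118)*(w + (-93 - 77)*(-30 + 34)) = (-118 + w)*(w - 170*4) = (-118 + w)*(w - 680) = (-118 + w)*(-680 + w) = (-680 + w)*(-118 + w))
sqrt(v(62, 58 - 56) + M(21)) = sqrt(62 + (80240 + 21**2 - 798*21)) = sqrt(62 + (80240 + 441 - 16758)) = sqrt(62 + 63923) = sqrt(63985)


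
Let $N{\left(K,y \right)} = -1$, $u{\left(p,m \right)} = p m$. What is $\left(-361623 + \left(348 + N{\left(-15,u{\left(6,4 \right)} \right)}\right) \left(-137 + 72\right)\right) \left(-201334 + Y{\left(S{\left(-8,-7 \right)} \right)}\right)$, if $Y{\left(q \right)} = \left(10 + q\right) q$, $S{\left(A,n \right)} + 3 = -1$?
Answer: $77357313724$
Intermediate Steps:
$u{\left(p,m \right)} = m p$
$S{\left(A,n \right)} = -4$ ($S{\left(A,n \right)} = -3 - 1 = -4$)
$Y{\left(q \right)} = q \left(10 + q\right)$
$\left(-361623 + \left(348 + N{\left(-15,u{\left(6,4 \right)} \right)}\right) \left(-137 + 72\right)\right) \left(-201334 + Y{\left(S{\left(-8,-7 \right)} \right)}\right) = \left(-361623 + \left(348 - 1\right) \left(-137 + 72\right)\right) \left(-201334 - 4 \left(10 - 4\right)\right) = \left(-361623 + 347 \left(-65\right)\right) \left(-201334 - 24\right) = \left(-361623 - 22555\right) \left(-201334 - 24\right) = \left(-384178\right) \left(-201358\right) = 77357313724$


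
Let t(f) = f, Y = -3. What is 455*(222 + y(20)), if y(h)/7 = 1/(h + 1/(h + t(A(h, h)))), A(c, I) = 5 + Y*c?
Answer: 70717465/699 ≈ 1.0117e+5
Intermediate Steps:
A(c, I) = 5 - 3*c
y(h) = 7/(h + 1/(5 - 2*h)) (y(h) = 7/(h + 1/(h + (5 - 3*h))) = 7/(h + 1/(5 - 2*h)))
455*(222 + y(20)) = 455*(222 + 7*(-5 + 2*20)/(-1 - 5*20 + 2*20²)) = 455*(222 + 7*(-5 + 40)/(-1 - 100 + 2*400)) = 455*(222 + 7*35/(-1 - 100 + 800)) = 455*(222 + 7*35/699) = 455*(222 + 7*(1/699)*35) = 455*(222 + 245/699) = 455*(155423/699) = 70717465/699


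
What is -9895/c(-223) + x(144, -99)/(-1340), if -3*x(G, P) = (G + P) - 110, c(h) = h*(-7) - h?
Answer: -1994693/358584 ≈ -5.5627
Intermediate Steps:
c(h) = -8*h (c(h) = -7*h - h = -8*h)
x(G, P) = 110/3 - G/3 - P/3 (x(G, P) = -((G + P) - 110)/3 = -(-110 + G + P)/3 = 110/3 - G/3 - P/3)
-9895/c(-223) + x(144, -99)/(-1340) = -9895/((-8*(-223))) + (110/3 - ⅓*144 - ⅓*(-99))/(-1340) = -9895/1784 + (110/3 - 48 + 33)*(-1/1340) = -9895*1/1784 + (65/3)*(-1/1340) = -9895/1784 - 13/804 = -1994693/358584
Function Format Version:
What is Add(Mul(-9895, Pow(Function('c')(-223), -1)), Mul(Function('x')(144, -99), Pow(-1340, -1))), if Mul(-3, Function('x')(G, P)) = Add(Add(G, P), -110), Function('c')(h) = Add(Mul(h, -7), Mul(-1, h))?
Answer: Rational(-1994693, 358584) ≈ -5.5627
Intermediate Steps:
Function('c')(h) = Mul(-8, h) (Function('c')(h) = Add(Mul(-7, h), Mul(-1, h)) = Mul(-8, h))
Function('x')(G, P) = Add(Rational(110, 3), Mul(Rational(-1, 3), G), Mul(Rational(-1, 3), P)) (Function('x')(G, P) = Mul(Rational(-1, 3), Add(Add(G, P), -110)) = Mul(Rational(-1, 3), Add(-110, G, P)) = Add(Rational(110, 3), Mul(Rational(-1, 3), G), Mul(Rational(-1, 3), P)))
Add(Mul(-9895, Pow(Function('c')(-223), -1)), Mul(Function('x')(144, -99), Pow(-1340, -1))) = Add(Mul(-9895, Pow(Mul(-8, -223), -1)), Mul(Add(Rational(110, 3), Mul(Rational(-1, 3), 144), Mul(Rational(-1, 3), -99)), Pow(-1340, -1))) = Add(Mul(-9895, Pow(1784, -1)), Mul(Add(Rational(110, 3), -48, 33), Rational(-1, 1340))) = Add(Mul(-9895, Rational(1, 1784)), Mul(Rational(65, 3), Rational(-1, 1340))) = Add(Rational(-9895, 1784), Rational(-13, 804)) = Rational(-1994693, 358584)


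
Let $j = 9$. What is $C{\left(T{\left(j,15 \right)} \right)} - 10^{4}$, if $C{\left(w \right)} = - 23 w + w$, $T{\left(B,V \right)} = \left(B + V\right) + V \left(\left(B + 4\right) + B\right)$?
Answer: $-17788$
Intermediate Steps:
$T{\left(B,V \right)} = B + V + V \left(4 + 2 B\right)$ ($T{\left(B,V \right)} = \left(B + V\right) + V \left(\left(4 + B\right) + B\right) = \left(B + V\right) + V \left(4 + 2 B\right) = B + V + V \left(4 + 2 B\right)$)
$C{\left(w \right)} = - 22 w$
$C{\left(T{\left(j,15 \right)} \right)} - 10^{4} = - 22 \left(9 + 5 \cdot 15 + 2 \cdot 9 \cdot 15\right) - 10^{4} = - 22 \left(9 + 75 + 270\right) - 10000 = \left(-22\right) 354 - 10000 = -7788 - 10000 = -17788$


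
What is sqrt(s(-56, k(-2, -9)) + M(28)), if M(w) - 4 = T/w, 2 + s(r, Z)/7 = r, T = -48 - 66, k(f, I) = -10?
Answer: I*sqrt(79590)/14 ≈ 20.151*I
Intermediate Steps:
T = -114
s(r, Z) = -14 + 7*r
M(w) = 4 - 114/w
sqrt(s(-56, k(-2, -9)) + M(28)) = sqrt((-14 + 7*(-56)) + (4 - 114/28)) = sqrt((-14 - 392) + (4 - 114*1/28)) = sqrt(-406 + (4 - 57/14)) = sqrt(-406 - 1/14) = sqrt(-5685/14) = I*sqrt(79590)/14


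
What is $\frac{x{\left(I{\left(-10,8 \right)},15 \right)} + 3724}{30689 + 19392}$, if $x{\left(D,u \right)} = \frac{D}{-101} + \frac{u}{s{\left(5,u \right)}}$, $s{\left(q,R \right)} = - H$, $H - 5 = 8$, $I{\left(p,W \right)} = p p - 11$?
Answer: $\frac{4886940}{65756353} \approx 0.074319$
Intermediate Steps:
$I{\left(p,W \right)} = -11 + p^{2}$ ($I{\left(p,W \right)} = p^{2} - 11 = -11 + p^{2}$)
$H = 13$ ($H = 5 + 8 = 13$)
$s{\left(q,R \right)} = -13$ ($s{\left(q,R \right)} = \left(-1\right) 13 = -13$)
$x{\left(D,u \right)} = - \frac{u}{13} - \frac{D}{101}$ ($x{\left(D,u \right)} = \frac{D}{-101} + \frac{u}{-13} = D \left(- \frac{1}{101}\right) + u \left(- \frac{1}{13}\right) = - \frac{D}{101} - \frac{u}{13} = - \frac{u}{13} - \frac{D}{101}$)
$\frac{x{\left(I{\left(-10,8 \right)},15 \right)} + 3724}{30689 + 19392} = \frac{\left(\left(- \frac{1}{13}\right) 15 - \frac{-11 + \left(-10\right)^{2}}{101}\right) + 3724}{30689 + 19392} = \frac{\left(- \frac{15}{13} - \frac{-11 + 100}{101}\right) + 3724}{50081} = \left(\left(- \frac{15}{13} - \frac{89}{101}\right) + 3724\right) \frac{1}{50081} = \left(- \frac{2672}{1313} + 3724\right) \frac{1}{50081} = \frac{4886940}{1313} \cdot \frac{1}{50081} = \frac{4886940}{65756353}$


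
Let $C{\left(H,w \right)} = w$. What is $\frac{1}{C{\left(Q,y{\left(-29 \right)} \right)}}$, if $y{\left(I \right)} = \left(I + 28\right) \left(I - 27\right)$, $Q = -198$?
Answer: $\frac{1}{56} \approx 0.017857$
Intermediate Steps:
$y{\left(I \right)} = \left(-27 + I\right) \left(28 + I\right)$ ($y{\left(I \right)} = \left(28 + I\right) \left(-27 + I\right) = \left(-27 + I\right) \left(28 + I\right)$)
$\frac{1}{C{\left(Q,y{\left(-29 \right)} \right)}} = \frac{1}{-756 - 29 + \left(-29\right)^{2}} = \frac{1}{-756 - 29 + 841} = \frac{1}{56}$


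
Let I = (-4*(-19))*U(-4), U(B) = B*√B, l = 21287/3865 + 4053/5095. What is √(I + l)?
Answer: √(97769372459570 - 9430852311528800*I)/3938435 ≈ 17.526 - 17.345*I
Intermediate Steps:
l = 24824422/3938435 (l = 21287*(1/3865) + 4053*(1/5095) = 21287/3865 + 4053/5095 = 24824422/3938435 ≈ 6.3031)
U(B) = B^(3/2)
I = -608*I (I = (-4*(-19))*(-4)^(3/2) = 76*(-8*I) = -608*I ≈ -608.0*I)
√(I + l) = √(-608*I + 24824422/3938435) = √(24824422/3938435 - 608*I)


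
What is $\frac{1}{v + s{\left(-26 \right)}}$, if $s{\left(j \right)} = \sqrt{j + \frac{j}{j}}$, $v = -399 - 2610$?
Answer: $- \frac{3009}{9054106} - \frac{5 i}{9054106} \approx -0.00033234 - 5.5224 \cdot 10^{-7} i$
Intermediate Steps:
$v = -3009$ ($v = -399 - 2610 = -3009$)
$s{\left(j \right)} = \sqrt{1 + j}$ ($s{\left(j \right)} = \sqrt{j + 1} = \sqrt{1 + j}$)
$\frac{1}{v + s{\left(-26 \right)}} = \frac{1}{-3009 + \sqrt{1 - 26}} = \frac{1}{-3009 + \sqrt{-25}} = \frac{1}{-3009 + 5 i} = \frac{-3009 - 5 i}{9054106}$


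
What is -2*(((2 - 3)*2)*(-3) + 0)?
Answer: -12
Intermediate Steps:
-2*(((2 - 3)*2)*(-3) + 0) = -2*(-1*2*(-3) + 0) = -2*(-2*(-3) + 0) = -2*(6 + 0) = -2*6 = -12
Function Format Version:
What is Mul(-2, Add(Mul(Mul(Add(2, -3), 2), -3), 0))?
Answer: -12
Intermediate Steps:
Mul(-2, Add(Mul(Mul(Add(2, -3), 2), -3), 0)) = Mul(-2, Add(Mul(Mul(-1, 2), -3), 0)) = Mul(-2, Add(Mul(-2, -3), 0)) = Mul(-2, Add(6, 0)) = Mul(-2, 6) = -12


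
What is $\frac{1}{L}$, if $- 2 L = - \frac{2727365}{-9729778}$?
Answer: $- \frac{19459556}{2727365} \approx -7.1349$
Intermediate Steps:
$L = - \frac{2727365}{19459556}$ ($L = - \frac{\left(-2727365\right) \frac{1}{-9729778}}{2} = - \frac{\left(-2727365\right) \left(- \frac{1}{9729778}\right)}{2} = \left(- \frac{1}{2}\right) \frac{2727365}{9729778} = - \frac{2727365}{19459556} \approx -0.14016$)
$\frac{1}{L} = \frac{1}{- \frac{2727365}{19459556}} = - \frac{19459556}{2727365}$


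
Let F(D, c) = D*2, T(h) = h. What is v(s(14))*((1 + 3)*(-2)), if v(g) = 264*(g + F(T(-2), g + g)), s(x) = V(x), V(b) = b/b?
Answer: 6336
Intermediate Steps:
V(b) = 1
s(x) = 1
F(D, c) = 2*D
v(g) = -1056 + 264*g (v(g) = 264*(g + 2*(-2)) = 264*(g - 4) = 264*(-4 + g) = -1056 + 264*g)
v(s(14))*((1 + 3)*(-2)) = (-1056 + 264*1)*((1 + 3)*(-2)) = (-1056 + 264)*(4*(-2)) = -792*(-8) = 6336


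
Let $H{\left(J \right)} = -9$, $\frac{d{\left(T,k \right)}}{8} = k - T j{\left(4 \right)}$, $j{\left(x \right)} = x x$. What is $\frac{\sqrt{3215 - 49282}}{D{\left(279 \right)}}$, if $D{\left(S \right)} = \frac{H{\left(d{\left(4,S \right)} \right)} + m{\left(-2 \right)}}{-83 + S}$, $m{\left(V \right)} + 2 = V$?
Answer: $- \frac{196 i \sqrt{46067}}{13} \approx - 3236.0 i$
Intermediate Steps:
$j{\left(x \right)} = x^{2}$
$m{\left(V \right)} = -2 + V$
$d{\left(T,k \right)} = - 128 T + 8 k$ ($d{\left(T,k \right)} = 8 \left(k - T 4^{2}\right) = 8 \left(k - T 16\right) = 8 \left(k - 16 T\right) = - 128 T + 8 k$)
$D{\left(S \right)} = - \frac{13}{-83 + S}$ ($D{\left(S \right)} = \frac{-9 - 4}{-83 + S} = - \frac{13}{-83 + S}$)
$\frac{\sqrt{3215 - 49282}}{D{\left(279 \right)}} = \frac{\sqrt{3215 - 49282}}{\left(-13\right) \frac{1}{-83 + 279}} = \frac{\sqrt{-46067}}{\left(-13\right) \frac{1}{196}} = \frac{i \sqrt{46067}}{\left(-13\right) \frac{1}{196}} = \frac{i \sqrt{46067}}{- \frac{13}{196}} = i \sqrt{46067} \left(- \frac{196}{13}\right) = - \frac{196 i \sqrt{46067}}{13}$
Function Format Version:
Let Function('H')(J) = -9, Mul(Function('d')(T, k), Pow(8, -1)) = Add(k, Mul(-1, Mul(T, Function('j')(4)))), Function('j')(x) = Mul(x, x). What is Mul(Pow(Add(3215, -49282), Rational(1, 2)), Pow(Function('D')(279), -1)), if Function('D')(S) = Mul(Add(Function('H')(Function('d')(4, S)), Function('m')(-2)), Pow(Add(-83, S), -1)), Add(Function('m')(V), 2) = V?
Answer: Mul(Rational(-196, 13), I, Pow(46067, Rational(1, 2))) ≈ Mul(-3236.0, I)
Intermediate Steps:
Function('j')(x) = Pow(x, 2)
Function('m')(V) = Add(-2, V)
Function('d')(T, k) = Add(Mul(-128, T), Mul(8, k)) (Function('d')(T, k) = Mul(8, Add(k, Mul(-1, Mul(T, Pow(4, 2))))) = Mul(8, Add(k, Mul(-1, Mul(T, 16)))) = Mul(8, Add(k, Mul(-1, Mul(16, T)))) = Mul(8, Add(k, Mul(-16, T))) = Add(Mul(-128, T), Mul(8, k)))
Function('D')(S) = Mul(-13, Pow(Add(-83, S), -1)) (Function('D')(S) = Mul(Add(-9, Add(-2, -2)), Pow(Add(-83, S), -1)) = Mul(Add(-9, -4), Pow(Add(-83, S), -1)) = Mul(-13, Pow(Add(-83, S), -1)))
Mul(Pow(Add(3215, -49282), Rational(1, 2)), Pow(Function('D')(279), -1)) = Mul(Pow(Add(3215, -49282), Rational(1, 2)), Pow(Mul(-13, Pow(Add(-83, 279), -1)), -1)) = Mul(Pow(-46067, Rational(1, 2)), Pow(Mul(-13, Pow(196, -1)), -1)) = Mul(Mul(I, Pow(46067, Rational(1, 2))), Pow(Mul(-13, Rational(1, 196)), -1)) = Mul(Mul(I, Pow(46067, Rational(1, 2))), Pow(Rational(-13, 196), -1)) = Mul(Mul(I, Pow(46067, Rational(1, 2))), Rational(-196, 13)) = Mul(Rational(-196, 13), I, Pow(46067, Rational(1, 2)))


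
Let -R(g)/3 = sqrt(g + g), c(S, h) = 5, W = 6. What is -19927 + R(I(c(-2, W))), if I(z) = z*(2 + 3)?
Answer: -19927 - 15*sqrt(2) ≈ -19948.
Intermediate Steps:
I(z) = 5*z (I(z) = z*5 = 5*z)
R(g) = -3*sqrt(2)*sqrt(g) (R(g) = -3*sqrt(g + g) = -3*sqrt(2)*sqrt(g))
-19927 + R(I(c(-2, W))) = -19927 - 3*sqrt(2)*sqrt(5*5) = -19927 - 3*sqrt(2)*sqrt(25) = -19927 - 3*sqrt(2)*5 = -19927 - 15*sqrt(2)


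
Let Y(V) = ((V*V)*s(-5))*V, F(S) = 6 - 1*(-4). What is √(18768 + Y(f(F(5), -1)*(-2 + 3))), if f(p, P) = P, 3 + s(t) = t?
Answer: 2*√4694 ≈ 137.03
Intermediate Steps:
s(t) = -3 + t
F(S) = 10 (F(S) = 6 + 4 = 10)
Y(V) = -8*V³ (Y(V) = ((V*V)*(-3 - 5))*V = (V²*(-8))*V = (-8*V²)*V = -8*V³)
√(18768 + Y(f(F(5), -1)*(-2 + 3))) = √(18768 - 8*(-(-2 + 3)³)) = √(18768 - 8*(-1*1)³) = √(18768 - 8*(-1)³) = √(18768 - 8*(-1)) = √(18768 + 8) = √18776 = 2*√4694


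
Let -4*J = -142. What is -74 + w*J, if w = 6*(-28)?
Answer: -6038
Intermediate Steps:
J = 71/2 (J = -¼*(-142) = 71/2 ≈ 35.500)
w = -168
-74 + w*J = -74 - 168*71/2 = -74 - 5964 = -6038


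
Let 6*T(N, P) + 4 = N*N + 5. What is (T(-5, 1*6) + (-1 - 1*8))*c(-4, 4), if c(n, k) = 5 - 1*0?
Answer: -70/3 ≈ -23.333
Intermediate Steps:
c(n, k) = 5 (c(n, k) = 5 + 0 = 5)
T(N, P) = 1/6 + N**2/6 (T(N, P) = -2/3 + (N*N + 5)/6 = -2/3 + (N**2 + 5)/6 = -2/3 + (5 + N**2)/6 = -2/3 + (5/6 + N**2/6) = 1/6 + N**2/6)
(T(-5, 1*6) + (-1 - 1*8))*c(-4, 4) = ((1/6 + (1/6)*(-5)**2) + (-1 - 1*8))*5 = ((1/6 + (1/6)*25) + (-1 - 8))*5 = ((1/6 + 25/6) - 9)*5 = (13/3 - 9)*5 = -14/3*5 = -70/3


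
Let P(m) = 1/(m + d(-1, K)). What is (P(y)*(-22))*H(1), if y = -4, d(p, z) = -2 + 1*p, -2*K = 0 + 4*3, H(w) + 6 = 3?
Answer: -66/7 ≈ -9.4286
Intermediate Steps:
H(w) = -3 (H(w) = -6 + 3 = -3)
K = -6 (K = -(0 + 4*3)/2 = -(0 + 12)/2 = -½*12 = -6)
d(p, z) = -2 + p
P(m) = 1/(-3 + m) (P(m) = 1/(m + (-2 - 1)) = 1/(m - 3) = 1/(-3 + m))
(P(y)*(-22))*H(1) = (-22/(-3 - 4))*(-3) = (-22/(-7))*(-3) = -⅐*(-22)*(-3) = (22/7)*(-3) = -66/7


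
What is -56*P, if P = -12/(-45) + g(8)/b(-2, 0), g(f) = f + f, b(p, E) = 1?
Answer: -13664/15 ≈ -910.93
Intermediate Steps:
g(f) = 2*f
P = 244/15 (P = -12/(-45) + (2*8)/1 = -12*(-1/45) + 16*1 = 4/15 + 16 = 244/15 ≈ 16.267)
-56*P = -56*244/15 = -13664/15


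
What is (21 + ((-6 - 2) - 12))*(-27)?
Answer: -27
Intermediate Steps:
(21 + ((-6 - 2) - 12))*(-27) = (21 + (-8 - 12))*(-27) = (21 - 20)*(-27) = 1*(-27) = -27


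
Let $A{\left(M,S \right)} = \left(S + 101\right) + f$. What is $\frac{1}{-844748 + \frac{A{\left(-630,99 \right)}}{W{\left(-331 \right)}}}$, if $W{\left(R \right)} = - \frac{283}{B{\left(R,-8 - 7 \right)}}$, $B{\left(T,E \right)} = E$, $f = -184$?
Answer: $- \frac{283}{239063444} \approx -1.1838 \cdot 10^{-6}$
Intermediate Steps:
$A{\left(M,S \right)} = -83 + S$ ($A{\left(M,S \right)} = \left(S + 101\right) - 184 = \left(101 + S\right) - 184 = -83 + S$)
$W{\left(R \right)} = \frac{283}{15}$ ($W{\left(R \right)} = - \frac{283}{-8 - 7} = - \frac{283}{-15} = \left(-283\right) \left(- \frac{1}{15}\right) = \frac{283}{15}$)
$\frac{1}{-844748 + \frac{A{\left(-630,99 \right)}}{W{\left(-331 \right)}}} = \frac{1}{-844748 + \frac{-83 + 99}{\frac{283}{15}}} = \frac{1}{-844748 + 16 \cdot \frac{15}{283}} = \frac{1}{-844748 + \frac{240}{283}} = \frac{1}{- \frac{239063444}{283}} = - \frac{283}{239063444}$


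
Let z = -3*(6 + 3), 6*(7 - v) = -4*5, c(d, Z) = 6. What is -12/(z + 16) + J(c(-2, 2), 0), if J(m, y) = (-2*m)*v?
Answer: -1352/11 ≈ -122.91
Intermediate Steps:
v = 31/3 (v = 7 - (-2)*5/3 = 7 - 1/6*(-20) = 7 + 10/3 = 31/3 ≈ 10.333)
z = -27 (z = -3*9 = -27)
J(m, y) = -62*m/3 (J(m, y) = -2*m*(31/3) = -62*m/3)
-12/(z + 16) + J(c(-2, 2), 0) = -12/(-27 + 16) - 62/3*6 = -12/(-11) - 124 = -1/11*(-12) - 124 = 12/11 - 124 = -1352/11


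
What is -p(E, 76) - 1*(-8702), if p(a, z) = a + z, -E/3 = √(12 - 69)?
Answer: 8626 + 3*I*√57 ≈ 8626.0 + 22.65*I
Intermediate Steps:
E = -3*I*√57 (E = -3*√(12 - 69) = -3*I*√57 ≈ -22.65*I)
-p(E, 76) - 1*(-8702) = -(-3*I*√57 + 76) - 1*(-8702) = -(76 - 3*I*√57) + 8702 = (-76 + 3*I*√57) + 8702 = 8626 + 3*I*√57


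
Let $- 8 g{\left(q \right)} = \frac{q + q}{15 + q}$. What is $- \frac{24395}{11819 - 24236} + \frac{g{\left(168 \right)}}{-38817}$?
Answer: $\frac{19254519151}{9800477343} \approx 1.9647$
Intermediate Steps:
$g{\left(q \right)} = - \frac{q}{4 \left(15 + q\right)}$ ($g{\left(q \right)} = - \frac{\left(q + q\right) \frac{1}{15 + q}}{8} = - \frac{2 q \frac{1}{15 + q}}{8} = - \frac{q}{4 \left(15 + q\right)}$)
$- \frac{24395}{11819 - 24236} + \frac{g{\left(168 \right)}}{-38817} = - \frac{24395}{11819 - 24236} + \frac{\left(-1\right) 168 \frac{1}{60 + 4 \cdot 168}}{-38817} = - \frac{24395}{11819 - 24236} + \left(-1\right) 168 \frac{1}{60 + 672} \left(- \frac{1}{38817}\right) = - \frac{24395}{-12417} + \left(-1\right) 168 \cdot \frac{1}{732} \left(- \frac{1}{38817}\right) = \left(-24395\right) \left(- \frac{1}{12417}\right) + \left(-1\right) 168 \cdot \frac{1}{732} \left(- \frac{1}{38817}\right) = \frac{24395}{12417} - - \frac{14}{2367837} = \frac{24395}{12417} + \frac{14}{2367837} = \frac{19254519151}{9800477343}$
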